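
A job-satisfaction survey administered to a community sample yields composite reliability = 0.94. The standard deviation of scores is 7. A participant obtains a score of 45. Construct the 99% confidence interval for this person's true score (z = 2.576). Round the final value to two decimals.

SEM = 7.000·√(1 − 0.940) ≈ 1.715
2.576 · SEM ≈ 4.417
99% CI: 45 ± 4.417 = [40.583, 49.417]

[40.58, 49.42]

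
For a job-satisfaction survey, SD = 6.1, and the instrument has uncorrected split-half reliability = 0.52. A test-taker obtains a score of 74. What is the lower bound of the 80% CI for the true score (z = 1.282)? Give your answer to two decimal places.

Full-length reliability (Spearman-Brown) = 2(0.52)/(1+0.52) ≈ 0.68421
SEM = 6.10000·√(1 − 0.68421) ≈ 3.42790
1.282 · SEM ≈ 4.39457
Lower limit = 74 − 4.39457 ≈ 69.60543

69.61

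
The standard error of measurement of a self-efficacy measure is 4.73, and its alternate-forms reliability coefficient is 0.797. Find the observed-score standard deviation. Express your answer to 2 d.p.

10.50

SD = SEM / √(1 − r) = 4.73 / √0.203 ≈ 4.73 / 0.451 ≈ 10.498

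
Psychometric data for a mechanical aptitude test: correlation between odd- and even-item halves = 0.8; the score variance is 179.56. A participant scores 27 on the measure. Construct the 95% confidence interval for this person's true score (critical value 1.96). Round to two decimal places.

[18.25, 35.75]

SD = √179.56 = 13.4000
Full-length reliability (Spearman-Brown) = 2(0.8)/(1+0.8) ≈ 0.8889
SEM = 13.4000 · √(1 − 0.8889) = 13.4000 · √0.1111 ≈ 13.4000 · 0.3333 ≈ 4.4667
Margin = 1.96 · 4.4667 ≈ 8.7547
95% CI: 27 ± 8.7547 = [18.2453, 35.7547]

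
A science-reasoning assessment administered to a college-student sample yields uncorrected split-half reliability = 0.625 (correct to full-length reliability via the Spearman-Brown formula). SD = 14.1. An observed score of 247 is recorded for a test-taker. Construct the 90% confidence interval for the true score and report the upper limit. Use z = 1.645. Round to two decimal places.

r_full = 2·0.625 / (1 + 0.625) ≈ 0.7692
SEM = 14.1000*√(1 − 0.7692) ≈ 6.7734
Half-width = 1.645*6.7734 ≈ 11.1423
Upper limit = 247 + 11.1423 ≈ 258.1423

258.14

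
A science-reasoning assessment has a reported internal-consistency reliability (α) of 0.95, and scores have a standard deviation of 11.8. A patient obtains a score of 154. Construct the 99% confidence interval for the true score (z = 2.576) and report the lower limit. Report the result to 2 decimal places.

SEM = 11.8000 * √(1 − 0.9500) = 11.8000 * √0.0500 ≈ 11.8000 * 0.2236 ≈ 2.6386
Half-width = 2.576*2.6386 ≈ 6.7969
Lower limit = 154 − 6.7969 ≈ 147.2031

147.20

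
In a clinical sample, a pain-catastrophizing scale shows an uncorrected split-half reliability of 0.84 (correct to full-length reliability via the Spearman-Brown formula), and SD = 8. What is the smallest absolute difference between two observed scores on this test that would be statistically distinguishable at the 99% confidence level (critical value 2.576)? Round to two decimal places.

r_full = 2·0.84 / (1 + 0.84) ≈ 0.913
SEM = 8.000 * √(1 − 0.913) = 8.000 * √0.087 ≈ 8.000 * 0.295 ≈ 2.359
Standard error of the difference = 2.359·√2 ≈ 3.336
Minimum reliable difference = 2.576 * SE_diff ≈ 2.576 * 3.336 ≈ 8.594

8.59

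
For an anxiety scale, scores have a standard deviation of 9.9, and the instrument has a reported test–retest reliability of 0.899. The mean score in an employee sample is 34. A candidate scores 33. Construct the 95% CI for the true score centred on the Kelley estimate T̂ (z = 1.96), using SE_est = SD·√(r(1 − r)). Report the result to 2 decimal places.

T̂ = 0.899(33) + 0.101(34) ≃ 33.101
SE_est = SD * √(r(1 − r)) = 9.900 * √0.091 ≃ 9.900 * 0.301 ≃ 2.983
CI = 33.101 ± 1.96 * 2.983 → [27.254, 38.948]

[27.25, 38.95]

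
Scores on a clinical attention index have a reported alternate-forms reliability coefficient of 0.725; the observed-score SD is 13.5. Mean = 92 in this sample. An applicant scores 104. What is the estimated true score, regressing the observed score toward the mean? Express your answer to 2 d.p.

Estimated true score = 0.725×104 + (1 − 0.725)×92 ≈ 100.700

100.70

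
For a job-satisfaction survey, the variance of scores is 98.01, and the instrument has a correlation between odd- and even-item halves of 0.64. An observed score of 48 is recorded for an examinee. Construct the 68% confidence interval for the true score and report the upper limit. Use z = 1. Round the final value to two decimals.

SD = √98.01 = 9.90000
Full-length reliability (Spearman-Brown) = 2(0.64)/(1+0.64) ≃ 0.78049
SEM = 9.90000 * √(1 − 0.78049) = 9.90000 * √0.21951 ≃ 9.90000 * 0.46852 ≃ 4.63836
Margin = 1 * 4.63836 ≃ 4.63836
Upper limit = 48 + 4.63836 ≃ 52.63836

52.64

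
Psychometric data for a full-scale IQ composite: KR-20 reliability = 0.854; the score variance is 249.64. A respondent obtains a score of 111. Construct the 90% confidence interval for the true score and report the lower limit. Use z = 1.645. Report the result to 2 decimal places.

101.07

σ = 249.64^(1/2) = 15.800
SEM = 15.800 × √(1 − 0.854) = 15.800 × √0.146 ≈ 15.800 × 0.382 ≈ 6.037
1.645 × SEM ≈ 9.931
Lower bound: 111 − 9.931 = 101.069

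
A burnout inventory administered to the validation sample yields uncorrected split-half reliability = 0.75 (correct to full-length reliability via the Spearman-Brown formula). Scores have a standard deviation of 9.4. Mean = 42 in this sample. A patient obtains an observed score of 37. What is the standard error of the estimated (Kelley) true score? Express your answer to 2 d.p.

3.29

Spearman-Brown: r = 2(0.75) / (1 + 0.75) = 1.5000 / 1.7500 ≈ 0.8571
SE_est = 9.4000*√(0.8571*0.1429) ≈ 3.2893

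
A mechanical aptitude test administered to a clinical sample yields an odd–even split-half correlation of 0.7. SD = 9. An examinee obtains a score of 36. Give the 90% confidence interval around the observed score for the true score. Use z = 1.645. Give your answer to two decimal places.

Spearman-Brown: r = 2(0.7) / (1 + 0.7) = 1.400 / 1.700 ≈ 0.824
SEM = 9.000·√(1 − 0.824) ≈ 3.781
Half-width = 1.645·3.781 ≈ 6.219
CI = 36 ± 6.219 → [29.781, 42.219]

[29.78, 42.22]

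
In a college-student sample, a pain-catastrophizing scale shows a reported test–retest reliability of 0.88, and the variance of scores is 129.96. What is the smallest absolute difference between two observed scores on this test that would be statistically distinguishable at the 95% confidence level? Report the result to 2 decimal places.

10.95

SD = √129.96 = 11.400
SEM = 11.400*√(1 − 0.880) ≈ 3.949
SE_diff = SEM * √2 ≈ 3.949 * 1.414 ≈ 5.585
Minimum reliable difference = 1.96 * SE_diff ≈ 1.96 * 5.585 ≈ 10.946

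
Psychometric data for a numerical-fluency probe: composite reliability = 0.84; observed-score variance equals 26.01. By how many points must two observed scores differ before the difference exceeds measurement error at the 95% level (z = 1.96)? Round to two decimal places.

σ = 26.01^(1/2) = 5.10000
SEM = 5.10000 · √(1 − 0.84000) = 5.10000 · √0.16000 ≃ 5.10000 · 0.40000 ≃ 2.04000
SE_diff = SEM · √2 ≃ 2.04000 · 1.41421 ≃ 2.88500
Smallest detectable difference = 1.96·2.88500 ≃ 5.65459

5.65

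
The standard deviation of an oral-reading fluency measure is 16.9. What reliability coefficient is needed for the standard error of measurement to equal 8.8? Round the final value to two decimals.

0.73

r = 1 − (SEM / SD)² = 1 − (8.8000 / 16.9)² ≃ 1 − 0.2711 ≃ 0.7289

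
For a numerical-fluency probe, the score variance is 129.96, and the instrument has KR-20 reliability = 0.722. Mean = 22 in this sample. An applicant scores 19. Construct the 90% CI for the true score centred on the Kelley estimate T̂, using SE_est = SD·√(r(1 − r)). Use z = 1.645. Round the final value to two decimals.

SD = √129.96 ≈ 11.4000
T̂ = 0.7220(19) + 0.2780(22) ≈ 19.8340
SE_est = SD * √(r(1 − r)) = 11.4000 * √0.2007 ≈ 11.4000 * 0.4480 ≈ 5.1074
90% CI: 19.8340 ± 8.4016 ≈ (11.4324, 28.2356)

[11.43, 28.24]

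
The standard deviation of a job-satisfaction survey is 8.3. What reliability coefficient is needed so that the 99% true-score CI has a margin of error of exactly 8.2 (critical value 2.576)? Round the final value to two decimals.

0.85

SEM needed = half-width / z = 8.2/2.576 ≈ 3.18323
Required reliability = 1 − (SEM/SD)² = 1 − 0.14709 ≈ 0.85291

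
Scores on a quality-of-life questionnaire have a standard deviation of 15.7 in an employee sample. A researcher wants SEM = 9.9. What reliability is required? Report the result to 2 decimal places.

r = 1 − (9.900/15.7)² ≈ 1 − 0.398 ≈ 0.602

0.60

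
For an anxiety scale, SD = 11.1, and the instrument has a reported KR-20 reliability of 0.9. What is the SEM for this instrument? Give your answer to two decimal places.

SEM = 11.100 · √(1 − 0.900) = 11.100 · √0.100 ≈ 11.100 · 0.316 ≈ 3.510

3.51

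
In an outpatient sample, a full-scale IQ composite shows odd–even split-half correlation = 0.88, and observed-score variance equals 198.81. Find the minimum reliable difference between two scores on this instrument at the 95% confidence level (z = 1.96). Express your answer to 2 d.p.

9.87

σ = 198.81^(1/2) = 14.100
Full-length reliability (Spearman-Brown) = 2(0.88)/(1+0.88) ≈ 0.936
SEM = 14.100×√(1 − 0.936) ≈ 3.562
SE_diff = SEM × √2 ≈ 3.562 × 1.414 ≈ 5.038
Smallest detectable difference = 1.96×5.038 ≈ 9.874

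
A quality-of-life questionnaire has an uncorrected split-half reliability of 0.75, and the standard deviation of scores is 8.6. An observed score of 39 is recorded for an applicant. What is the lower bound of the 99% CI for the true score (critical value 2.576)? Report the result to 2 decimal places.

r_full = 2·0.75 / (1 + 0.75) ≃ 0.85714
SEM = 8.60000 × √(1 − 0.85714) = 8.60000 × √0.14286 ≃ 8.60000 × 0.37796 ≃ 3.25049
Margin = 2.576 × 3.25049 ≃ 8.37327
Lower bound: 39 − 8.37327 = 30.62673

30.63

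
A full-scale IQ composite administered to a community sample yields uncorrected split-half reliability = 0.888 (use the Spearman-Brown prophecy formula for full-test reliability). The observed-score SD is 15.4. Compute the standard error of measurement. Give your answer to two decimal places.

Full-length reliability (Spearman-Brown) = 2(0.888)/(1+0.888) ≈ 0.9407
SEM = 15.4000 · √(1 − 0.9407) = 15.4000 · √0.0593 ≈ 15.4000 · 0.2436 ≈ 3.7508

3.75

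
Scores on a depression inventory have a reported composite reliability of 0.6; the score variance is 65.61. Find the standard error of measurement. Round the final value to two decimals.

5.12

SD = √65.61 = 8.10000
The standard error of measurement is 8.10000×√(1 − 0.60000) ≈ 8.10000×0.63246 ≈ 5.12289.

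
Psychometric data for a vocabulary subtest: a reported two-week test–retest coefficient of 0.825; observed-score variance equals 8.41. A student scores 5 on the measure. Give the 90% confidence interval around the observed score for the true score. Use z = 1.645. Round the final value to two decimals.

[3.00, 7.00]

SD = √8.41 = 2.90000
The standard error of measurement is 2.90000*√(1 − 0.82500) ≈ 2.90000*0.41833 ≈ 1.21316.
Half-width = 1.645*1.21316 ≈ 1.99564
Interval: (3.00436, 6.99564)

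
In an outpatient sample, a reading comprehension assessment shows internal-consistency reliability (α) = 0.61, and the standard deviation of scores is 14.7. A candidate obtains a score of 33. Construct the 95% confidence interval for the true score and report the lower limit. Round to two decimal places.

SEM = 14.700 * √(1 − 0.610) = 14.700 * √0.390 ≈ 14.700 * 0.624 ≈ 9.180
Margin = 1.96 * 9.180 ≈ 17.993
Lower limit = 33 − 17.993 ≈ 15.007

15.01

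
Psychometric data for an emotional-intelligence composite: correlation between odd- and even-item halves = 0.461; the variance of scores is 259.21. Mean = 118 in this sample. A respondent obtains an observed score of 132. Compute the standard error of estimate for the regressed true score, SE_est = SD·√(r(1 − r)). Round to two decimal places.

SD = √259.21 = 16.100
r_full = 2·0.461 / (1 + 0.461) ≈ 0.631
SE_est = SD × √(r(1 − r)) = 16.100 × √0.233 ≈ 16.100 × 0.483 ≈ 7.768

7.77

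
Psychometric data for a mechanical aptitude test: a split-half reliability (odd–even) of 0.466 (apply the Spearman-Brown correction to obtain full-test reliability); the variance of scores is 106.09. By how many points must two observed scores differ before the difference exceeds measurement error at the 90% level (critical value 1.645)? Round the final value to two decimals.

14.46

SD = √106.09 ≈ 10.30000
Full-length reliability (Spearman-Brown) = 2(0.466)/(1+0.466) ≈ 0.63574
The standard error of measurement is 10.30000·√(1 − 0.63574) ≈ 10.30000·0.60354 ≈ 6.21643.
SE_diff = √2 · SEM ≈ 8.79136
Minimum reliable difference = 1.645 · SE_diff ≈ 1.645 · 8.79136 ≈ 14.46178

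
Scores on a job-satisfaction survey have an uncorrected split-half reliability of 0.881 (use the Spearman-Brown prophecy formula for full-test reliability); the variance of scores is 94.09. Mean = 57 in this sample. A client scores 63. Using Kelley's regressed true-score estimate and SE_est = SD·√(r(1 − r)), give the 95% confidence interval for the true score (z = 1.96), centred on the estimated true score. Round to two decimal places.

[57.99, 67.25]

SD = √94.09 = 9.700
r_full = 2·0.881 / (1 + 0.881) ≈ 0.937
T̂ = 0.937(63) + 0.063(57) ≈ 62.620
SE_est = SD * √(r(1 − r)) = 9.700 * √0.059 ≈ 9.700 * 0.243 ≈ 2.361
95% CI: 62.620 ± 4.628 ≈ (57.992, 67.249)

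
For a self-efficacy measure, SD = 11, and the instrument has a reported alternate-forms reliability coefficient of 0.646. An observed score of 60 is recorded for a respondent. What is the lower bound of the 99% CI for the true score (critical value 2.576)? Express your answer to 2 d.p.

43.14

The standard error of measurement is 11.00000×√(1 − 0.64600) ≈ 11.00000×0.59498 ≈ 6.54477.
2.576 × SEM ≈ 16.85932
Lower limit = 60 − 16.85932 ≈ 43.14068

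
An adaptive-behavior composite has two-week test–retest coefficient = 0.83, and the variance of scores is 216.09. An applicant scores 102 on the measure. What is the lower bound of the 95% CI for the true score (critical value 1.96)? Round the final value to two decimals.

SD = √216.09 ≈ 14.700
The standard error of measurement is 14.700*√(1 − 0.830) ≈ 14.700*0.412 ≈ 6.061.
Margin = 1.96 * 6.061 ≈ 11.879
Lower limit = 102 − 11.879 ≈ 90.121

90.12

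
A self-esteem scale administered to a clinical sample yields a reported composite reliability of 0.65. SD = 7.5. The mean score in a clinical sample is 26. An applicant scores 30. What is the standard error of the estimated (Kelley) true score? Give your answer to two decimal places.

3.58

SE_est = 7.5000·√[r(1 − r)] ≈ 3.5773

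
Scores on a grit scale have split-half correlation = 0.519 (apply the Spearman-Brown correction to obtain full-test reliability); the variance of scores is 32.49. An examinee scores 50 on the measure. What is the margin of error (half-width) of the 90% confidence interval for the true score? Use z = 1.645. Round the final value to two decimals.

5.28

SD = √32.49 ≃ 5.7000
Spearman-Brown: r = 2(0.519) / (1 + 0.519) = 1.0380 / 1.5190 ≃ 0.6833
SEM = 5.7000×√(1 − 0.6833) ≃ 3.2075
1.645 × SEM ≃ 5.2764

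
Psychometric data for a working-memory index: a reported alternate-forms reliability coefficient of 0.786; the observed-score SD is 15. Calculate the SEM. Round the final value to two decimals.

The standard error of measurement is 15.00000×√(1 − 0.78600) ≈ 15.00000×0.46260 ≈ 6.93902.

6.94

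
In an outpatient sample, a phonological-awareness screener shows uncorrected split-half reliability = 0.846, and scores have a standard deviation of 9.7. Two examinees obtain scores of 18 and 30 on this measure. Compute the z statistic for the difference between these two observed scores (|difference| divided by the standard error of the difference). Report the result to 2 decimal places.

3.03

r_full = 2·0.846 / (1 + 0.846) ≈ 0.9166
SEM = 9.7000 · √(1 − 0.9166) = 9.7000 · √0.0834 ≈ 9.7000 · 0.2888 ≈ 2.8017
Standard error of the difference = 2.8017·√2 ≈ 3.9622
z = |18 − 30| / 3.9622 = 12 / 3.9622 ≈ 3.0287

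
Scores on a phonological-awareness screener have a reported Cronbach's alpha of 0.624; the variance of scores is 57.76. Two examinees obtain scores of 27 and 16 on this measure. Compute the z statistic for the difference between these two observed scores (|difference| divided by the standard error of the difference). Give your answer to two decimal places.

σ = 57.76^(1/2) = 7.600
The standard error of measurement is 7.600*√(1 − 0.624) ≈ 7.600*0.613 ≈ 4.660.
SE_diff = SEM * √2 ≈ 4.660 * 1.414 ≈ 6.591
z = 11 / 6.591 ≈ 1.669

1.67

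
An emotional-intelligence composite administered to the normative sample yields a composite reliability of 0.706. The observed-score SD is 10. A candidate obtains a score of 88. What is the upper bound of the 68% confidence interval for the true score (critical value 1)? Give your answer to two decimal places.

The standard error of measurement is 10.000*√(1 − 0.706) ≈ 10.000*0.542 ≈ 5.422.
Margin = 1 * 5.422 ≈ 5.422
Upper bound: 88 + 5.422 = 93.422

93.42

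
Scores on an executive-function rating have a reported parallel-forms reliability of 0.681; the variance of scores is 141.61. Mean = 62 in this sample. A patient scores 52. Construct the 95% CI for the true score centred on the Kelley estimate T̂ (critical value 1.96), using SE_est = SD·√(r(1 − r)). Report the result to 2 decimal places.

[44.32, 66.06]

SD = √141.61 ≈ 11.90000
T̂ = r·X + (1 − r)·M = 0.68100×52 + 0.31900×62 = 35.41200 + 19.77800 ≈ 55.19000
SE_est = 11.90000·√[r(1 − r)] ≈ 5.54646
CI = 55.19000 ± 1.96 × 5.54646 → [44.31894, 66.06106]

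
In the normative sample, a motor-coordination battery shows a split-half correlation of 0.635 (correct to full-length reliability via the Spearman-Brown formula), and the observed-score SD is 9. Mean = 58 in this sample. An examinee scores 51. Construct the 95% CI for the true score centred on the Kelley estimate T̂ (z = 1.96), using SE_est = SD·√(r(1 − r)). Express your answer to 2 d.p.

[45.22, 59.91]

r_full = 2·0.635 / (1 + 0.635) ≈ 0.7768
T̂ = 0.7768(51) + 0.2232(58) ≈ 52.5627
SE_est = 9.0000*√(0.7768*0.2232) ≈ 3.7478
CI = 52.5627 ± 1.96 * 3.7478 → [45.2171, 59.9083]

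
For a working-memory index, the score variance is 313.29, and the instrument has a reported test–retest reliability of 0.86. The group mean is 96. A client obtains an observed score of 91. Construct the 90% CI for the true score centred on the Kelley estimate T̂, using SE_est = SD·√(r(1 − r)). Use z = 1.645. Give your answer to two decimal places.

[81.60, 101.80]

SD = √313.29 ≃ 17.7000
T̂ = 0.8600(91) + 0.1400(96) ≃ 91.7000
SE_est = SD · √(r(1 − r)) = 17.7000 · √0.1204 ≃ 17.7000 · 0.3470 ≃ 6.1417
90% CI: 91.7000 ± 10.1030 ≃ (81.5970, 101.8030)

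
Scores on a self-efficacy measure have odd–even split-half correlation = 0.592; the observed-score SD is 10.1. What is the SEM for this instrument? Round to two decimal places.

5.11

r_full = 2·0.592 / (1 + 0.592) ≃ 0.744
SEM = 10.100 * √(1 − 0.744) = 10.100 * √0.256 ≃ 10.100 * 0.506 ≃ 5.113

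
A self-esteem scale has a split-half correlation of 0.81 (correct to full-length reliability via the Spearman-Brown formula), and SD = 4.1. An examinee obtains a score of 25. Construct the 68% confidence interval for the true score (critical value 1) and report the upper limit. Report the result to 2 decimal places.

26.33

Full-length reliability (Spearman-Brown) = 2(0.81)/(1+0.81) ≈ 0.8950
SEM = 4.1000 · √(1 − 0.8950) = 4.1000 · √0.1050 ≈ 4.1000 · 0.3240 ≈ 1.3284
1 · SEM ≈ 1.3284
Upper limit = 25 + 1.3284 ≈ 26.3284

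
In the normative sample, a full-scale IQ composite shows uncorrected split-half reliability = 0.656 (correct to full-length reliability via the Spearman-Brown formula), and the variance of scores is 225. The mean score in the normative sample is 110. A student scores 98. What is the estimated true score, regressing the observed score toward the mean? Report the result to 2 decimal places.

r_full = 2·0.656 / (1 + 0.656) ≃ 0.7923
Estimated true score = 0.7923×98 + (1 − 0.7923)×110 ≃ 100.4928

100.49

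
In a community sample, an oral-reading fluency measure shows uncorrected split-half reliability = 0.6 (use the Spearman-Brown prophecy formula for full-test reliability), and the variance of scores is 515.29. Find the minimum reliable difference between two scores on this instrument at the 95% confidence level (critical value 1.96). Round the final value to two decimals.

31.46

SD = √515.29 = 22.7000
Full-length reliability (Spearman-Brown) = 2(0.6)/(1+0.6) ≈ 0.7500
The standard error of measurement is 22.7000×√(1 − 0.7500) ≈ 22.7000×0.5000 ≈ 11.3500.
SE_diff = SEM × √2 ≈ 11.3500 × 1.4142 ≈ 16.0513
Minimum reliable difference = 1.96 × SE_diff ≈ 1.96 × 16.0513 ≈ 31.4606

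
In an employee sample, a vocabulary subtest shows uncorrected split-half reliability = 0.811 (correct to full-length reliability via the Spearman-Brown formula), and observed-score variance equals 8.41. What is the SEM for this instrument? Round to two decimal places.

0.94

SD = √8.41 ≈ 2.900
Spearman-Brown: r = 2(0.811) / (1 + 0.811) = 1.622 / 1.811 ≈ 0.896
SEM = 2.900 · √(1 − 0.896) = 2.900 · √0.104 ≈ 2.900 · 0.323 ≈ 0.937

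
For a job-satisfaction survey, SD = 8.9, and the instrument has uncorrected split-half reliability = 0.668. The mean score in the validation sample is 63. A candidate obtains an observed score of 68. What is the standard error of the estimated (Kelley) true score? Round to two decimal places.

Spearman-Brown: r = 2(0.668) / (1 + 0.668) = 1.3360 / 1.6680 ≈ 0.8010
SE_est = 8.9000*√(0.8010*0.1990) ≈ 3.5536

3.55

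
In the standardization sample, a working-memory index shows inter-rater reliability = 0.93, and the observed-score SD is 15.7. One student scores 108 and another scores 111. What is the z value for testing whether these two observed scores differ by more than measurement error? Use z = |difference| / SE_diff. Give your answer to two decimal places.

SEM = 15.700·√(1 − 0.930) ≃ 4.154
SE_diff = SEM · √2 ≃ 4.154 · 1.414 ≃ 5.874
z = |108 − 111| / 5.874 = 3 / 5.874 ≃ 0.511

0.51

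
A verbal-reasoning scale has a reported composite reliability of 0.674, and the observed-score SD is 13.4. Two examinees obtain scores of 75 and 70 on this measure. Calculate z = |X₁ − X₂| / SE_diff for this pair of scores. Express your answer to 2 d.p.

0.46

SEM = 13.4000 * √(1 − 0.6740) = 13.4000 * √0.3260 ≈ 13.4000 * 0.5710 ≈ 7.6509
SE_diff = SEM * √2 ≈ 7.6509 * 1.4142 ≈ 10.8200
z = |75 − 70| / 10.8200 = 5 / 10.8200 ≈ 0.4621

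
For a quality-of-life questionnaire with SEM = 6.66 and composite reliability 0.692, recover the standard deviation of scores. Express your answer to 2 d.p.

SD = 6.66 / √(1 − 0.692) ≈ 12.0005

12.00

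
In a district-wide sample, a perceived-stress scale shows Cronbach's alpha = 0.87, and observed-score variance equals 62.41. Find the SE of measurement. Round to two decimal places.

2.85

SD = √62.41 = 7.9000
The standard error of measurement is 7.9000×√(1 − 0.8700) ≃ 7.9000×0.3606 ≃ 2.8484.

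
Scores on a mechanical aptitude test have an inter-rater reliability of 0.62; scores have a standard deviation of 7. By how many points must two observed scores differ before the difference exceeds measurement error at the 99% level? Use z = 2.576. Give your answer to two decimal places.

15.72

SEM = 7.0000×√(1 − 0.6200) ≈ 4.3151
Standard error of the difference = 4.3151·√2 ≈ 6.1025
Smallest detectable difference = 2.576×6.1025 ≈ 15.7199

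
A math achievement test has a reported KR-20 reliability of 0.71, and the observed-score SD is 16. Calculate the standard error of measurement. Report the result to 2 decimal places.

8.62

SEM = 16.000·√(1 − 0.710) ≈ 8.616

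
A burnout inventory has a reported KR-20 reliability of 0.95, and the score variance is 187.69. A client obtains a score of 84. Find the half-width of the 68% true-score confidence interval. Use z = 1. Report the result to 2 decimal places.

SD = √187.69 = 13.70000
SEM = 13.70000 * √(1 − 0.95000) = 13.70000 * √0.05000 ≈ 13.70000 * 0.22361 ≈ 3.06341
Margin = 1 * 3.06341 ≈ 3.06341

3.06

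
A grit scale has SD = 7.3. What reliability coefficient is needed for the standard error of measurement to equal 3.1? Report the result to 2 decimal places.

0.82

Required reliability = 1 − (SEM/SD)² = 1 − 0.1803 ≈ 0.8197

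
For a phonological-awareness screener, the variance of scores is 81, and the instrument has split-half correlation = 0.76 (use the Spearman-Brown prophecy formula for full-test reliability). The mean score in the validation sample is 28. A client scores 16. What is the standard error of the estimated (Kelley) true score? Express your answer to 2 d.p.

SD = √81 = 9.00000
Spearman-Brown: r = 2(0.76) / (1 + 0.76) = 1.52000 / 1.76000 ≃ 0.86364
SE_est = 9.00000·√[r(1 − r)] ≃ 3.08857

3.09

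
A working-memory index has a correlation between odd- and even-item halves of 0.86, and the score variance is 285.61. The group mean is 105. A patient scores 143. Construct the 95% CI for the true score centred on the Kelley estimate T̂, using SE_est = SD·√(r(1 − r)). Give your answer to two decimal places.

SD = √285.61 ≈ 16.900
Spearman-Brown: r = 2(0.86) / (1 + 0.86) = 1.720 / 1.860 ≈ 0.925
T̂ = r·X + (1 − r)·M = 0.925·143 + 0.075·105 ≈ 132.237 + 7.903 ≈ 140.140
SE_est = 16.900·√[r(1 − r)] ≈ 4.459
95% CI: 140.140 ± 8.739 ≈ (131.401, 148.879)

[131.40, 148.88]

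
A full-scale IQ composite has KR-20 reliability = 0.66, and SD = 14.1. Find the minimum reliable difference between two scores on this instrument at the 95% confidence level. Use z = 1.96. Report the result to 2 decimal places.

22.79

SEM = 14.100 * √(1 − 0.660) = 14.100 * √0.340 ≃ 14.100 * 0.583 ≃ 8.222
SE_diff = SEM * √2 ≃ 8.222 * 1.414 ≃ 11.627
Smallest detectable difference = 1.96*11.627 ≃ 22.789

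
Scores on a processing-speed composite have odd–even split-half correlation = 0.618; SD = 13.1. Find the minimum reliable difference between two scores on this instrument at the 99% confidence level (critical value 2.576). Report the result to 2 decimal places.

Spearman-Brown: r = 2(0.618) / (1 + 0.618) = 1.2360 / 1.6180 ≈ 0.7639
SEM = 13.1000 · √(1 − 0.7639) = 13.1000 · √0.2361 ≈ 13.1000 · 0.4859 ≈ 6.3652
Standard error of the difference = 6.3652·√2 ≈ 9.0018
Smallest detectable difference = 2.576·9.0018 ≈ 23.1886

23.19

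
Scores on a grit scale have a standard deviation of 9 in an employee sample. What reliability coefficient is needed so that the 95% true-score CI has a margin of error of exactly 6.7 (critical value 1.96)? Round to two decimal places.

0.86

SEM needed = half-width / z = 6.7/1.96 ≈ 3.418
Required reliability = 1 − (SEM/SD)² = 1 − 0.144 ≈ 0.856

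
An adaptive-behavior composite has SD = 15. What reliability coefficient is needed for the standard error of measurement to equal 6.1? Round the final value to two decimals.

r = 1 − (6.10000/15)² ≈ 1 − 0.16538 ≈ 0.83462

0.83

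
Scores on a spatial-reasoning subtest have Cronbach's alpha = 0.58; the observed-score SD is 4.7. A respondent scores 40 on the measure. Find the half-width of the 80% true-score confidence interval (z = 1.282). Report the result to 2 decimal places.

The standard error of measurement is 4.7000·√(1 − 0.5800) ≃ 4.7000·0.6481 ≃ 3.0459.
1.282 · SEM ≃ 3.9049

3.90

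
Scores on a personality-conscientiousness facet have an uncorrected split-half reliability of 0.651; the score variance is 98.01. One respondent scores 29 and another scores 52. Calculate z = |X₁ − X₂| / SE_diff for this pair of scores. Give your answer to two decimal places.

σ = 98.01^(1/2) = 9.9000
Full-length reliability (Spearman-Brown) = 2(0.651)/(1+0.651) ≈ 0.7886
The standard error of measurement is 9.9000*√(1 − 0.7886) ≈ 9.9000*0.4598 ≈ 4.5517.
SE_diff = √2 * SEM ≈ 6.4371
z = |29 − 52| / 6.4371 = 23 / 6.4371 ≈ 3.5730

3.57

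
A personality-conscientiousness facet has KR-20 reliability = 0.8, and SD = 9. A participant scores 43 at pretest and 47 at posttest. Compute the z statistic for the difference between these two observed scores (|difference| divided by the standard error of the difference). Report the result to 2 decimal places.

SEM = 9.00000×√(1 − 0.80000) ≃ 4.02492
SE_diff = √2 × SEM ≃ 5.69210
z = 4 / 5.69210 ≃ 0.70273

0.70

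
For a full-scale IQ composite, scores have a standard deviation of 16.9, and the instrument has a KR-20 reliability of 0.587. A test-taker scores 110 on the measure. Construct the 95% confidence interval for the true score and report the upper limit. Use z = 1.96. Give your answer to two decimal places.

SEM = 16.90000*√(1 − 0.58700) ≈ 10.86080
Half-width = 1.96*10.86080 ≈ 21.28716
Upper bound: 110 + 21.28716 = 131.28716

131.29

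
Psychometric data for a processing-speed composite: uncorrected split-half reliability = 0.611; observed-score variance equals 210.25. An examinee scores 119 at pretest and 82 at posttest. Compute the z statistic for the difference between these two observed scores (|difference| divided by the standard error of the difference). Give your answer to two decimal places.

SD = √210.25 ≈ 14.5000
r_full = 2·0.611 / (1 + 0.611) ≈ 0.7585
The standard error of measurement is 14.5000·√(1 − 0.7585) ≈ 14.5000·0.4914 ≈ 7.1252.
Standard error of the difference = 7.1252·√2 ≈ 10.0765
z = |119 − 82| / 10.0765 = 37 / 10.0765 ≈ 3.6719

3.67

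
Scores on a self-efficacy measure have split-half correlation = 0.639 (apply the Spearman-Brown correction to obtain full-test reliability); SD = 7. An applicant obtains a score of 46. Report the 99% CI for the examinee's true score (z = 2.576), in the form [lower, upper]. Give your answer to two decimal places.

[37.54, 54.46]

r_full = 2·0.639 / (1 + 0.639) ≈ 0.7797
SEM = 7.0000×√(1 − 0.7797) ≈ 3.2852
Margin = 2.576 × 3.2852 ≈ 8.4627
CI = 46 ± 8.4627 → [37.5373, 54.4627]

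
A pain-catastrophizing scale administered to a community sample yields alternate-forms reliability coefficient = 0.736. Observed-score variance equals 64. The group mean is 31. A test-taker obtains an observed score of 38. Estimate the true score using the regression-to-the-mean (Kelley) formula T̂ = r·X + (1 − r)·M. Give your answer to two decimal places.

36.15

Estimated true score = 0.7360*38 + (1 − 0.7360)*31 ≈ 36.1520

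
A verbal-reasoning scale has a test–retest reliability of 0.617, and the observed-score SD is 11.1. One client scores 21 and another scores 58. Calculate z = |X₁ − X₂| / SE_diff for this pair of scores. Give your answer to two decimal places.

SEM = 11.100 · √(1 − 0.617) = 11.100 · √0.383 ≈ 11.100 · 0.619 ≈ 6.869
SE_diff = √2 · SEM ≈ 9.715
z = 37 / 9.715 ≈ 3.809

3.81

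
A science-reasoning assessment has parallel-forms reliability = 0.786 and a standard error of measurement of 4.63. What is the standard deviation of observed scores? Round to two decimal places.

SD = 4.63 / √(1 − 0.786) ≈ 10.009

10.01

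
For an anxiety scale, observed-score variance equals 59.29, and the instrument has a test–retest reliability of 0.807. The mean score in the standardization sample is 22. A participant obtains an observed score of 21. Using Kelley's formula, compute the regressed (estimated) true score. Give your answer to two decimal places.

T̂ = 0.807(21) + 0.193(22) ≈ 21.193

21.19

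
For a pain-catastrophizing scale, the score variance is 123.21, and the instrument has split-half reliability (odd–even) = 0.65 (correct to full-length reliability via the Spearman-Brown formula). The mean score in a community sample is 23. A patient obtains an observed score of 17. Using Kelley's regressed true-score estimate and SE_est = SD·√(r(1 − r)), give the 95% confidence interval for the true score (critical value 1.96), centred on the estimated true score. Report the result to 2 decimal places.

SD = √123.21 = 11.10000
Spearman-Brown: r = 2(0.65) / (1 + 0.65) = 1.30000 / 1.65000 ≈ 0.78788
T̂ = r·X + (1 − r)·M = 0.78788*17 + 0.21212*23 ≈ 13.39394 + 4.87879 ≈ 18.27273
SE_est = SD * √(r(1 − r)) = 11.10000 * √0.16713 ≈ 11.10000 * 0.40881 ≈ 4.53779
95% CI: 18.27273 ± 8.89408 ≈ (9.37865, 27.16680)

[9.38, 27.17]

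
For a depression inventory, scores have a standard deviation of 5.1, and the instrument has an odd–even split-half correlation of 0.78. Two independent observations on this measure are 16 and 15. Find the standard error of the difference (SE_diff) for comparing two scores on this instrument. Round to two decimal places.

Full-length reliability (Spearman-Brown) = 2(0.78)/(1+0.78) ≃ 0.8764
SEM = 5.1000*√(1 − 0.8764) ≃ 1.7930
SE_diff = SEM * √2 ≃ 1.7930 * 1.4142 ≃ 2.5356

2.54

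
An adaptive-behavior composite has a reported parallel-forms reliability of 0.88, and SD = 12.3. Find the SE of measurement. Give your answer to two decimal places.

4.26

SEM = 12.3000×√(1 − 0.8800) ≈ 4.2608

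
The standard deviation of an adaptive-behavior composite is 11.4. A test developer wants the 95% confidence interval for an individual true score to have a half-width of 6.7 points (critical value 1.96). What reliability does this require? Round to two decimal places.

0.91

Required SEM = 6.7 / 1.96 ≃ 3.4184
r = 1 − (SEM / SD)² = 1 − (3.4184 / 11.4)² ≃ 1 − 0.0899 ≃ 0.9101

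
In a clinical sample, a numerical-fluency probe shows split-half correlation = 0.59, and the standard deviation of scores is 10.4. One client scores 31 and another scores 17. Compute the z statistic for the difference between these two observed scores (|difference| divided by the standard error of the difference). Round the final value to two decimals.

1.87

Full-length reliability (Spearman-Brown) = 2(0.59)/(1+0.59) ≈ 0.7421
SEM = 10.4000 * √(1 − 0.7421) = 10.4000 * √0.2579 ≈ 10.4000 * 0.5078 ≈ 5.2811
SE_diff = SEM * √2 ≈ 5.2811 * 1.4142 ≈ 7.4686
z = |31 − 17| / 7.4686 = 14 / 7.4686 ≈ 1.8745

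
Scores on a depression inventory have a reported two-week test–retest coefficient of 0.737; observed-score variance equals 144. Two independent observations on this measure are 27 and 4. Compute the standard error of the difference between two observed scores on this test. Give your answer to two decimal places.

8.70

SD = √144 ≈ 12.0000
SEM = 12.0000 · √(1 − 0.7370) = 12.0000 · √0.2630 ≈ 12.0000 · 0.5128 ≈ 6.1540
Standard error of the difference = 6.1540·√2 ≈ 8.7031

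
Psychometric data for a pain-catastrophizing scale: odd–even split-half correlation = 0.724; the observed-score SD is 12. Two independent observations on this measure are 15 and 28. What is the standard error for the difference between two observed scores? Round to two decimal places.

6.79

r_full = 2·0.724 / (1 + 0.724) ≈ 0.8399
SEM = 12.0000·√(1 − 0.8399) ≈ 4.8014
SE_diff = SEM · √2 ≈ 4.8014 · 1.4142 ≈ 6.7902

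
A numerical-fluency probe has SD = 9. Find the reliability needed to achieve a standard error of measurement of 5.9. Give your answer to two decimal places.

0.57

Required reliability = 1 − (SEM/SD)² = 1 − 0.4298 ≈ 0.5702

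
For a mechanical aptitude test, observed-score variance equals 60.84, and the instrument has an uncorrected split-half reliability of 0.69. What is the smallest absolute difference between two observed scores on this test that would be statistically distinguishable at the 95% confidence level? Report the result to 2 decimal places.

9.26

SD = √60.84 = 7.80000
Full-length reliability (Spearman-Brown) = 2(0.69)/(1+0.69) ≈ 0.81657
The standard error of measurement is 7.80000×√(1 − 0.81657) ≈ 7.80000×0.42829 ≈ 3.34066.
SE_diff = SEM × √2 ≈ 3.34066 × 1.41421 ≈ 4.72440
Minimum reliable difference = 1.96 × SE_diff ≈ 1.96 × 4.72440 ≈ 9.25983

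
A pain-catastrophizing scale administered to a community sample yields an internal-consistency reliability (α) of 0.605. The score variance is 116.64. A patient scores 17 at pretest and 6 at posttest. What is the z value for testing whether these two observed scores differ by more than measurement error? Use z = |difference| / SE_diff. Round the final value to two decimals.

σ = 116.64^(1/2) = 10.800
SEM = 10.800 · √(1 − 0.605) = 10.800 · √0.395 ≈ 10.800 · 0.628 ≈ 6.788
Standard error of the difference = 6.788·√2 ≈ 9.599
z = |17 − 6| / 9.599 = 11 / 9.599 ≈ 1.146

1.15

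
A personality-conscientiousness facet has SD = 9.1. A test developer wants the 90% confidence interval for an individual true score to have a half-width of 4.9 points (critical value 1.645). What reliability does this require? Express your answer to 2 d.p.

0.89

SEM needed = half-width / z = 4.9/1.645 ≃ 2.979
r = 1 − (SEM / SD)² = 1 − (2.979 / 9.1)² ≃ 1 − 0.107 ≃ 0.893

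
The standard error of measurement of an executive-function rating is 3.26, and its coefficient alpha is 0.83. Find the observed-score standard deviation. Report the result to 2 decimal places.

σ = SEM·(1 − r)^(−1/2) ≈ 3.26×2.425 ≈ 7.907

7.91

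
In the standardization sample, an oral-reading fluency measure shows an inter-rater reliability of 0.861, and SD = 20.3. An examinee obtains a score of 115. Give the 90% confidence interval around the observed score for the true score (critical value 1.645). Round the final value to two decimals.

[102.55, 127.45]

SEM = 20.30000·√(1 − 0.86100) ≈ 7.56839
1.645 · SEM ≈ 12.45000
CI = 115 ± 12.45000 → [102.55000, 127.45000]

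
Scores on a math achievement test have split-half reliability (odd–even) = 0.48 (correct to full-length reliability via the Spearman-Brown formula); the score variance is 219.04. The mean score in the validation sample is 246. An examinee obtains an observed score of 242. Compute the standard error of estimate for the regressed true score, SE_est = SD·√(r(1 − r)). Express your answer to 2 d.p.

7.07

SD = √219.04 ≈ 14.800
r_full = 2·0.48 / (1 + 0.48) ≈ 0.649
SE_est = 14.800*√(0.649*0.351) ≈ 7.065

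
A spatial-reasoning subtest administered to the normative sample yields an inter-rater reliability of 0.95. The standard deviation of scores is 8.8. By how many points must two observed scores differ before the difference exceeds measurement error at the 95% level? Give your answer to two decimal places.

5.45

SEM = 8.800*√(1 − 0.950) ≃ 1.968
SE_diff = √2 * SEM ≃ 2.783
Smallest detectable difference = 1.96*2.783 ≃ 5.454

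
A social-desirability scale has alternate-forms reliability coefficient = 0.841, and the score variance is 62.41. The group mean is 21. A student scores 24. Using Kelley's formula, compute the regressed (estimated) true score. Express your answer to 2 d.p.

23.52

T̂ = r·X + (1 − r)·M = 0.8410*24 + 0.1590*21 = 20.1840 + 3.3390 ≈ 23.5230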